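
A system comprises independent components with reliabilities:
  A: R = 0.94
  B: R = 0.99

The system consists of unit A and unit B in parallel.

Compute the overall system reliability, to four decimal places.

Parallel (A and B): 1 − (1 − 0.940000)(1 − 0.990000) = 0.9994

0.9994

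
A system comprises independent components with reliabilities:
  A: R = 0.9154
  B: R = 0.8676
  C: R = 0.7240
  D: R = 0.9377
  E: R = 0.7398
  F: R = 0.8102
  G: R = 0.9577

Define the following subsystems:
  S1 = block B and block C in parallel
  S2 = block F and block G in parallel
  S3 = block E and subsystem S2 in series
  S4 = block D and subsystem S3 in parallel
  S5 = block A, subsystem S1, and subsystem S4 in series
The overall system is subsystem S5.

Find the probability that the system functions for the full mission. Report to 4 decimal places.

0.8673

Parallel (B and C): 1 − (1 − 0.867600)(1 − 0.724000) = 0.963458
Parallel (F and G): 1 − (1 − 0.810200)(1 − 0.957700) = 0.991971
Series (E and [0.991971]): 0.739800 × 0.991971 = 0.733860
Parallel (D and [0.733860]): 1 − (1 − 0.937700)(1 − 0.733860) = 0.983419
Series (A, [0.963458], and [0.983419]): 0.915400 × 0.963458 × 0.983419 = 0.8673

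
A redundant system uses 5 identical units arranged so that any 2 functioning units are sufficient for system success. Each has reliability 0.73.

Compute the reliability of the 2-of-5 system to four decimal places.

0.9792

R = Σ_{i=2}^{5} C(5,i) p^i (1−p)^{5−i} with p = 0.73
C(5,2)·0.73^2·0.27^3 = 0.104891
C(5,3)·0.73^3·0.27^2 = 0.283593
C(5,4)·0.73^4·0.27^1 = 0.383376
C(5,5)·0.73^5·0.27^0 = 0.207307
Sum = 0.9792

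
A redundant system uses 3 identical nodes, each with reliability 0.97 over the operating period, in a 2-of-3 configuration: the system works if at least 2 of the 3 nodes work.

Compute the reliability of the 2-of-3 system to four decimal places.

0.9974

R = Σ_{i=2}^{3} C(3,i) p^i (1−p)^{3−i} with p = 0.97
C(3,2)·0.97^2·0.03^1 = 0.084681
C(3,3)·0.97^3·0.03^0 = 0.912673
Sum = 0.9974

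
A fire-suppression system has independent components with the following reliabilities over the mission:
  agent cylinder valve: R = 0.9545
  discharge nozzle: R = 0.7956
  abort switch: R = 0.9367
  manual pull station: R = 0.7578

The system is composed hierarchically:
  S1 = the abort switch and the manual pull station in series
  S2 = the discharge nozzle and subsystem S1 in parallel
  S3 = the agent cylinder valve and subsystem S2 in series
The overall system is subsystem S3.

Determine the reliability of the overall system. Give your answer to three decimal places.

0.898

Series (abort switch and manual pull station): 0.93670 × 0.75780 = 0.70983
Parallel (discharge nozzle and [0.70983]): 1 − (1 − 0.79560)(1 − 0.70983) = 0.94069
Series (agent cylinder valve and [0.94069]): 0.95450 × 0.94069 = 0.898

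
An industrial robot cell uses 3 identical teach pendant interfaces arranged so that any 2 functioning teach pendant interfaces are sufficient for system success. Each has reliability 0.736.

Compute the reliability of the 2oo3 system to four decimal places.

0.8277

R = Σ_{i=2}^{3} C(3,i) p^i (1−p)^{3−i} with p = 0.736
C(3,2)·0.736^2·0.264^1 = 0.429023
C(3,3)·0.736^3·0.264^0 = 0.398688
Sum = 0.8277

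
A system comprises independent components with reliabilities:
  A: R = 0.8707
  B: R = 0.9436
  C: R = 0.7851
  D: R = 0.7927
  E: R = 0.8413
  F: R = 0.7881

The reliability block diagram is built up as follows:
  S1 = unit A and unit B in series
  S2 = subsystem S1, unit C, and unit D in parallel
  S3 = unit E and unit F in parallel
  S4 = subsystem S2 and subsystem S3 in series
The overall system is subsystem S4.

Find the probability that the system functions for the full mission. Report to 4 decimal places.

Series (A and B): 0.870700 × 0.943600 = 0.821593
Parallel ([0.821593], C, and D): 1 − (1 − 0.821593)(1 − 0.785100)(1 − 0.792700) = 0.992052
Parallel (E and F): 1 − (1 − 0.841300)(1 − 0.788100) = 0.966371
Series ([0.992052] and [0.966371]): 0.992052 × 0.966371 = 0.9587

0.9587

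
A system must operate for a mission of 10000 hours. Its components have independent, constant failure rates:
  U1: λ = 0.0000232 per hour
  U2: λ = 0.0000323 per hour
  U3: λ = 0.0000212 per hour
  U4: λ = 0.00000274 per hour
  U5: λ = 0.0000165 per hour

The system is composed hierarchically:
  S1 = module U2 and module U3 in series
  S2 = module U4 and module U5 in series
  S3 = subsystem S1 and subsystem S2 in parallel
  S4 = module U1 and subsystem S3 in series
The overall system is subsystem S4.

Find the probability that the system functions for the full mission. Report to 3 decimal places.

R(U1) = exp(−0.0000232 × 10000) = 0.79295
R(U2) = exp(−0.0000323 × 10000) = 0.72397
R(U3) = exp(−0.0000212 × 10000) = 0.80896
R(U4) = exp(−0.00000274 × 10000) = 0.97297
R(U5) = exp(−0.0000165 × 10000) = 0.84789
Series (U2 and U3): 0.72397 × 0.80896 = 0.58566
Series (U4 and U5): 0.97297 × 0.84789 = 0.82497
Parallel ([0.58566] and [0.82497]): 1 − (1 − 0.58566)(1 − 0.82497) = 0.92748
Series (U1 and [0.92748]): 0.79295 × 0.92748 = 0.735

0.735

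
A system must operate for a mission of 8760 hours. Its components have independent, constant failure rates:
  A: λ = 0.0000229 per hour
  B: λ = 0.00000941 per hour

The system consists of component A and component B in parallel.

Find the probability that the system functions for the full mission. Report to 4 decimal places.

R(A) = exp(−0.0000229 × 8760) = 0.818236
R(B) = exp(−0.00000941 × 8760) = 0.920874
Parallel (A and B): 1 − (1 − 0.818236)(1 − 0.920874) = 0.9856

0.9856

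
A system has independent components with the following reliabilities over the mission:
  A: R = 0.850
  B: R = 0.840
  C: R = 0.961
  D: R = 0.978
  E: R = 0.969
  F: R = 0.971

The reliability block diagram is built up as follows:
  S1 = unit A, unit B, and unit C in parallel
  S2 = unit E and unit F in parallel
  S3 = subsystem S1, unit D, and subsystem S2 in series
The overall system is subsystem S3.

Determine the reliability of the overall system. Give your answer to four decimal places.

0.9762

Parallel (A, B, and C): 1 − (1 − 0.850000)(1 − 0.840000)(1 − 0.961000) = 0.999064
Parallel (E and F): 1 − (1 − 0.969000)(1 − 0.971000) = 0.999101
Series ([0.999064], D, and [0.999101]): 0.999064 × 0.978000 × 0.999101 = 0.9762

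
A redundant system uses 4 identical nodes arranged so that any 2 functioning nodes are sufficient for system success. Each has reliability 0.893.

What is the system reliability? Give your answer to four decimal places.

R = Σ_{i=2}^{4} C(4,i) p^i (1−p)^{4−i} with p = 0.893
C(4,2)·0.893^2·0.107^2 = 0.054780
C(4,3)·0.893^3·0.107^1 = 0.304788
C(4,4)·0.893^4·0.107^0 = 0.635925
Sum = 0.9955

0.9955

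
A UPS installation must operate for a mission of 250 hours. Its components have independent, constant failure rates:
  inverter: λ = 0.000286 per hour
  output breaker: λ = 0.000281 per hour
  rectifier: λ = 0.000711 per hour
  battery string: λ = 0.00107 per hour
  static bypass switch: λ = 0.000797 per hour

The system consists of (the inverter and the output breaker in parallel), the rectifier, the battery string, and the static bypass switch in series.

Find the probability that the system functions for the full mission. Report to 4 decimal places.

0.5225

R(inverter) = exp(−0.000286 × 250) = 0.930996
R(output breaker) = exp(−0.000281 × 250) = 0.932161
R(rectifier) = exp(−0.000711 × 250) = 0.837152
R(battery string) = exp(−0.00107 × 250) = 0.765290
R(static bypass switch) = exp(−0.000797 × 250) = 0.819345
Parallel (inverter and output breaker): 1 − (1 − 0.930996)(1 − 0.932161) = 0.995319
Series ([0.995319], rectifier, battery string, and static bypass switch): 0.995319 × 0.837152 × 0.765290 × 0.819345 = 0.5225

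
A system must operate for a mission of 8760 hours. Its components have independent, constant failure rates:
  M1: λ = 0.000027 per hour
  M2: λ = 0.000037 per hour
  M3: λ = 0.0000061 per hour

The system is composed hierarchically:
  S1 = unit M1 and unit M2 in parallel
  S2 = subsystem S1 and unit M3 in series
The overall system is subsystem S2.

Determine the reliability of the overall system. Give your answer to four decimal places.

0.8927

R(M1) = exp(−0.000027 × 8760) = 0.789370
R(M2) = exp(−0.000037 × 8760) = 0.723163
R(M3) = exp(−0.0000061 × 8760) = 0.947967
Parallel (M1 and M2): 1 − (1 − 0.789370)(1 − 0.723163) = 0.941690
Series ([0.941690] and M3): 0.941690 × 0.947967 = 0.8927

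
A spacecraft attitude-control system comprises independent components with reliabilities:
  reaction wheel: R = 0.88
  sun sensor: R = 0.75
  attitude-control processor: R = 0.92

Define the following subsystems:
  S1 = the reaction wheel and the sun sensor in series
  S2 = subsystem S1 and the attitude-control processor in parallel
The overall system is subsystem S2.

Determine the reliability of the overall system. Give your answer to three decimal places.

0.973

Series (reaction wheel and sun sensor): 0.88000 × 0.75000 = 0.66000
Parallel ([0.66000] and attitude-control processor): 1 − (1 − 0.66000)(1 − 0.92000) = 0.973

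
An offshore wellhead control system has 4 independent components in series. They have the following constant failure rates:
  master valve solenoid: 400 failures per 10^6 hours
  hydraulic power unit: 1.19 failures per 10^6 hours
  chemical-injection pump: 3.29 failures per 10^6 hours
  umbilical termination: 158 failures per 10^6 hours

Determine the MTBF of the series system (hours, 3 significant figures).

Series of exponential components: λ_sys = Σ λ_i
λ_sys = 0.000400 + 0.00000119 + 0.00000329 + 0.000158 = 5.6248e-04 /h
MTBF = 1 / λ_sys = 1780 h

1780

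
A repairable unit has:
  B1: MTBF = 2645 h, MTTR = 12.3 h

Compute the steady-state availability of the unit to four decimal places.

A(B1) = MTBF/(MTBF+MTTR) = 2645/(2645+12.3) = 0.9954

0.9954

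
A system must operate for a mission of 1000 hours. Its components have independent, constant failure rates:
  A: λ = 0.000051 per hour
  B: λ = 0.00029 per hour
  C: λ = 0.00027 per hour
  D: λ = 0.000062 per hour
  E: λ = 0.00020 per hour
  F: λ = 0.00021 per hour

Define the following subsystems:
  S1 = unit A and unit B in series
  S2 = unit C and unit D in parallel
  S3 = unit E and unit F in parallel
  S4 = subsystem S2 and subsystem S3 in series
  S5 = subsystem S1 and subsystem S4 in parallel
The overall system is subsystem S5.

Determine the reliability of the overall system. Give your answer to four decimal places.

0.9861

R(A) = exp(−0.000051 × 1000) = 0.950279
R(B) = exp(−0.00029 × 1000) = 0.748264
R(C) = exp(−0.00027 × 1000) = 0.763379
R(D) = exp(−0.000062 × 1000) = 0.939883
R(E) = exp(−0.00020 × 1000) = 0.818731
R(F) = exp(−0.00021 × 1000) = 0.810584
Series (A and B): 0.950279 × 0.748264 = 0.711060
Parallel (C and D): 1 − (1 − 0.763379)(1 − 0.939883) = 0.985775
Parallel (E and F): 1 − (1 − 0.818731)(1 − 0.810584) = 0.965665
Series ([0.985775] and [0.965665]): 0.985775 × 0.965665 = 0.951928
Parallel ([0.711060] and [0.951928]): 1 − (1 − 0.711060)(1 − 0.951928) = 0.9861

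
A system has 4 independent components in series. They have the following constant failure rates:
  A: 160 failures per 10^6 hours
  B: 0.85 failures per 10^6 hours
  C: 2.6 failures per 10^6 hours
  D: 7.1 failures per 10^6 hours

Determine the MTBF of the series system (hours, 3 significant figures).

Series of exponential components: λ_sys = Σ λ_i
λ_sys = 0.00016 + 0.00000085 + 0.0000026 + 0.0000071 = 1.7055e-04 /h
MTBF = 1 / λ_sys = 5860 h

5860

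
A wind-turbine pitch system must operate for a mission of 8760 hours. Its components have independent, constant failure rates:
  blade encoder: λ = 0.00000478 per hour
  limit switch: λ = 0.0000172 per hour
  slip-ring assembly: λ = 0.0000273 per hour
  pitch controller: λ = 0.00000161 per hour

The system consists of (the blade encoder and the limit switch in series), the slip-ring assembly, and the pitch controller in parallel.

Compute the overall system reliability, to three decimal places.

0.999

R(blade encoder) = exp(−0.00000478 × 8760) = 0.95899
R(limit switch) = exp(−0.0000172 × 8760) = 0.86013
R(slip-ring assembly) = exp(−0.0000273 × 8760) = 0.78730
R(pitch controller) = exp(−0.00000161 × 8760) = 0.98600
Series (blade encoder and limit switch): 0.95899 × 0.86013 = 0.82486
Parallel ([0.82486], slip-ring assembly, and pitch controller): 1 − (1 − 0.82486)(1 − 0.78730)(1 − 0.98600) = 0.999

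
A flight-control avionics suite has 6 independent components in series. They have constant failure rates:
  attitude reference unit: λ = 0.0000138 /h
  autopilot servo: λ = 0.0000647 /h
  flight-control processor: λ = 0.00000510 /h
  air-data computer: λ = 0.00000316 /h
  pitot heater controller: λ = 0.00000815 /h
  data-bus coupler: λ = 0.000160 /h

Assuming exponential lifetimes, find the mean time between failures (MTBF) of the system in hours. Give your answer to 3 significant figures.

3920

Series of exponential components: λ_sys = Σ λ_i
λ_sys = 0.0000138 + 0.0000647 + 0.00000510 + 0.00000316 + 0.00000815 + 0.000160 = 2.5491e-04 /h
MTBF = 1 / λ_sys = 3920 h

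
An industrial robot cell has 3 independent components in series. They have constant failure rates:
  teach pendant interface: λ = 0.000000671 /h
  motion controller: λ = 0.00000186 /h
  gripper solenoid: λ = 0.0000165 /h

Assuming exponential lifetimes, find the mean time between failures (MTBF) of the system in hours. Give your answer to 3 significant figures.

Series of exponential components: λ_sys = Σ λ_i
λ_sys = 0.000000671 + 0.00000186 + 0.0000165 = 1.9031e-05 /h
MTBF = 1 / λ_sys = 52500 h

52500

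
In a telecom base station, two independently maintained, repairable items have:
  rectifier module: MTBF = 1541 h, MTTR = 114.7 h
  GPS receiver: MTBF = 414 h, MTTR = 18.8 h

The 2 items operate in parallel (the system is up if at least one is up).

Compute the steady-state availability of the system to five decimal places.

A(rectifier module) = MTBF/(MTBF+MTTR) = 1541/(1541+114.7) = 0.930724
A(GPS receiver) = MTBF/(MTBF+MTTR) = 414/(414+18.8) = 0.956562
Parallel availability: 1 − (1 − 0.930724)(1 − 0.956562) = 0.99699

0.99699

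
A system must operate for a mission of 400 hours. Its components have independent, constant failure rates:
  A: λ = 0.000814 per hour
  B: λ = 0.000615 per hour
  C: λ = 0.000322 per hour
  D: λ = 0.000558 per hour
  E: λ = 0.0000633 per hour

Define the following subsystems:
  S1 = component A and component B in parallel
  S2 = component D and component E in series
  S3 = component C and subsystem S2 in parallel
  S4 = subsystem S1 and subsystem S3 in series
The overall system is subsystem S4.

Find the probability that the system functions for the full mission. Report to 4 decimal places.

0.9144

R(A) = exp(−0.000814 × 400) = 0.722094
R(B) = exp(−0.000615 × 400) = 0.781922
R(C) = exp(−0.000322 × 400) = 0.879150
R(D) = exp(−0.000558 × 400) = 0.799955
R(E) = exp(−0.0000633 × 400) = 0.974998
Parallel (A and B): 1 − (1 − 0.722094)(1 − 0.781922) = 0.939395
Series (D and E): 0.799955 × 0.974998 = 0.779955
Parallel (C and [0.779955]): 1 − (1 − 0.879150)(1 − 0.779955) = 0.973408
Series ([0.939395] and [0.973408]): 0.939395 × 0.973408 = 0.9144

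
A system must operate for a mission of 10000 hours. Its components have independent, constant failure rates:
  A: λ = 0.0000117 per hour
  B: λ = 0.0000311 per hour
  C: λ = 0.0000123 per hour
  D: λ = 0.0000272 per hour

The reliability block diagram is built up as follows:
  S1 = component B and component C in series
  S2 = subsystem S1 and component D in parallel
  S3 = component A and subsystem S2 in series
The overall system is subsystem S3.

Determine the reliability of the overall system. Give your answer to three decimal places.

0.815

R(A) = exp(−0.0000117 × 10000) = 0.88959
R(B) = exp(−0.0000311 × 10000) = 0.73271
R(C) = exp(−0.0000123 × 10000) = 0.88426
R(D) = exp(−0.0000272 × 10000) = 0.76185
Series (B and C): 0.73271 × 0.88426 = 0.64791
Parallel ([0.64791] and D): 1 − (1 − 0.64791)(1 − 0.76185) = 0.91615
Series (A and [0.91615]): 0.88959 × 0.91615 = 0.815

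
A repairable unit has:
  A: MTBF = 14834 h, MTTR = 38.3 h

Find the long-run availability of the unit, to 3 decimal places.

A(A) = MTBF/(MTBF+MTTR) = 14834/(14834+38.3) = 0.997

0.997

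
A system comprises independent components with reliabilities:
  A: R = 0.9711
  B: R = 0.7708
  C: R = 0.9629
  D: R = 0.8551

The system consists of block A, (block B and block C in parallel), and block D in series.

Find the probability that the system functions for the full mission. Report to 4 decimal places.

0.8233

Parallel (B and C): 1 − (1 − 0.770800)(1 − 0.962900) = 0.991497
Series (A, [0.991497], and D): 0.971100 × 0.991497 × 0.855100 = 0.8233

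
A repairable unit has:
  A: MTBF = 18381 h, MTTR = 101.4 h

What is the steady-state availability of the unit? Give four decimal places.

0.9945

A(A) = MTBF/(MTBF+MTTR) = 18381/(18381+101.4) = 0.9945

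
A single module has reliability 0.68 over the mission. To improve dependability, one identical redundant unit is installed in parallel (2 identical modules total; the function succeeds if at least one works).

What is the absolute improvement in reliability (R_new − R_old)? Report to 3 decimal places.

R_before = 0.68
R_after = 1 − (1 − 0.68)^2 = 0.898
ΔR = 0.898 − 0.68 = 0.218

0.218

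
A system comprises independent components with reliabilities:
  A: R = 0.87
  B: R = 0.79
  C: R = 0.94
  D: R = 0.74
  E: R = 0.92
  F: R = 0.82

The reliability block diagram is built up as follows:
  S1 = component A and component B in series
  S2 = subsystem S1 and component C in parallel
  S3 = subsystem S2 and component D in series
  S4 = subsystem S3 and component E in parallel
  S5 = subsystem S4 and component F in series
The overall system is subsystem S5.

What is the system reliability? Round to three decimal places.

0.802

Series (A and B): 0.87000 × 0.79000 = 0.68730
Parallel ([0.68730] and C): 1 − (1 − 0.68730)(1 − 0.94000) = 0.98124
Series ([0.98124] and D): 0.98124 × 0.74000 = 0.72612
Parallel ([0.72612] and E): 1 − (1 − 0.72612)(1 − 0.92000) = 0.97809
Series ([0.97809] and F): 0.97809 × 0.82000 = 0.802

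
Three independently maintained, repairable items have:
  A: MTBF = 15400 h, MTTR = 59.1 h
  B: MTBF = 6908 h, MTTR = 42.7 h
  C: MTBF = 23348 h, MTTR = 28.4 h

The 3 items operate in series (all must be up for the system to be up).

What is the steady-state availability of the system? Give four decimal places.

0.9889

A(A) = MTBF/(MTBF+MTTR) = 15400/(15400+59.1) = 0.996177
A(B) = MTBF/(MTBF+MTTR) = 6908/(6908+42.7) = 0.993857
A(C) = MTBF/(MTBF+MTTR) = 23348/(23348+28.4) = 0.998785
Series availability: 0.996177 × 0.993857 × 0.998785 = 0.9889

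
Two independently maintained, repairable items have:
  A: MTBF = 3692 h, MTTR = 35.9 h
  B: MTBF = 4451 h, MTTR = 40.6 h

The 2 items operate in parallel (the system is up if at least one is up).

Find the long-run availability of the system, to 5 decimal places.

0.99991

A(A) = MTBF/(MTBF+MTTR) = 3692/(3692+35.9) = 0.990370
A(B) = MTBF/(MTBF+MTTR) = 4451/(4451+40.6) = 0.990961
Parallel availability: 1 − (1 − 0.990370)(1 − 0.990961) = 0.99991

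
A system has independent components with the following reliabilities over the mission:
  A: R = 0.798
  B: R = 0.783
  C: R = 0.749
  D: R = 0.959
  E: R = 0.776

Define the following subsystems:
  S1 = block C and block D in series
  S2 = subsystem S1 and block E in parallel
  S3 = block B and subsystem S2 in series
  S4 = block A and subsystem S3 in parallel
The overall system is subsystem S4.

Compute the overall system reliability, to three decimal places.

Series (C and D): 0.74900 × 0.95900 = 0.71829
Parallel ([0.71829] and E): 1 − (1 − 0.71829)(1 − 0.77600) = 0.93690
Series (B and [0.93690]): 0.78300 × 0.93690 = 0.73359
Parallel (A and [0.73359]): 1 − (1 − 0.79800)(1 − 0.73359) = 0.946

0.946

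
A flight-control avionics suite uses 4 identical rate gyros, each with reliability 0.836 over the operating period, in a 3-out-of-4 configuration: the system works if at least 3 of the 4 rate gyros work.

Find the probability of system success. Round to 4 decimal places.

0.8717

R = Σ_{i=3}^{4} C(4,i) p^i (1−p)^{4−i} with p = 0.836
C(4,3)·0.836^3·0.164^1 = 0.383286
C(4,4)·0.836^4·0.164^0 = 0.488456
Sum = 0.8717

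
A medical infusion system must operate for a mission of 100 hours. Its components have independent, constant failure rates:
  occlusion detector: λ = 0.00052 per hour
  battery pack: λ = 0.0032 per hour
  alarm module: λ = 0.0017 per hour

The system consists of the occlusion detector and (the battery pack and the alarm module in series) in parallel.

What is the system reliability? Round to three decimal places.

0.980

R(occlusion detector) = exp(−0.00052 × 100) = 0.94933
R(battery pack) = exp(−0.0032 × 100) = 0.72615
R(alarm module) = exp(−0.0017 × 100) = 0.84366
Series (battery pack and alarm module): 0.72615 × 0.84366 = 0.61262
Parallel (occlusion detector and [0.61262]): 1 − (1 − 0.94933)(1 − 0.61262) = 0.980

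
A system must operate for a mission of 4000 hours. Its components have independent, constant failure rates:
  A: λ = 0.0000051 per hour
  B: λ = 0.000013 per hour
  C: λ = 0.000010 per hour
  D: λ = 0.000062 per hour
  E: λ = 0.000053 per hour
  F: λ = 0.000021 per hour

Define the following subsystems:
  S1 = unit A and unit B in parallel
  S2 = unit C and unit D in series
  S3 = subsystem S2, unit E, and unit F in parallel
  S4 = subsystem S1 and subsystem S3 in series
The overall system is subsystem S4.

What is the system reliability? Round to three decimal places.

0.995

R(A) = exp(−0.0000051 × 4000) = 0.97981
R(B) = exp(−0.000013 × 4000) = 0.94933
R(C) = exp(−0.000010 × 4000) = 0.96079
R(D) = exp(−0.000062 × 4000) = 0.78036
R(E) = exp(−0.000053 × 4000) = 0.80896
R(F) = exp(−0.000021 × 4000) = 0.91943
Parallel (A and B): 1 − (1 − 0.97981)(1 − 0.94933) = 0.99898
Series (C and D): 0.96079 × 0.78036 = 0.74976
Parallel ([0.74976], E, and F): 1 − (1 − 0.74976)(1 − 0.80896)(1 − 0.91943) = 0.99615
Series ([0.99898] and [0.99615]): 0.99898 × 0.99615 = 0.995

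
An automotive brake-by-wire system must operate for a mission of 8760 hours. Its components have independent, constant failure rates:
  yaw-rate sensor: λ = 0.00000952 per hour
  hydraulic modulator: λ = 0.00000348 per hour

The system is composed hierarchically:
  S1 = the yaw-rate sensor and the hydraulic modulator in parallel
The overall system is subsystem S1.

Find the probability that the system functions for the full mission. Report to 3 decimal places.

R(yaw-rate sensor) = exp(−0.00000952 × 8760) = 0.91999
R(hydraulic modulator) = exp(−0.00000348 × 8760) = 0.96998
Parallel (yaw-rate sensor and hydraulic modulator): 1 − (1 − 0.91999)(1 − 0.96998) = 0.998

0.998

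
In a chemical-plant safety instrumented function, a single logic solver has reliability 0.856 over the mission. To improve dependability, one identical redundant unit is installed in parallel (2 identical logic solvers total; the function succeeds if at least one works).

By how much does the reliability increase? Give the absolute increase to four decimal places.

R_before = 0.856
R_after = 1 − (1 − 0.856)^2 = 0.9793
ΔR = 0.9793 − 0.856 = 0.1233

0.1233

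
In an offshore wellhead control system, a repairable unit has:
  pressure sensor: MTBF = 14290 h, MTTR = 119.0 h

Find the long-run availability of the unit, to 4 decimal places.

0.9917

A(pressure sensor) = MTBF/(MTBF+MTTR) = 14290/(14290+119.0) = 0.9917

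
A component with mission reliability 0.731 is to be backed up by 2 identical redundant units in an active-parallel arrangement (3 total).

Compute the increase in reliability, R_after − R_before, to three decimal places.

0.250

R_before = 0.731
R_after = 1 − (1 − 0.731)^3 = 0.981
ΔR = 0.981 − 0.731 = 0.250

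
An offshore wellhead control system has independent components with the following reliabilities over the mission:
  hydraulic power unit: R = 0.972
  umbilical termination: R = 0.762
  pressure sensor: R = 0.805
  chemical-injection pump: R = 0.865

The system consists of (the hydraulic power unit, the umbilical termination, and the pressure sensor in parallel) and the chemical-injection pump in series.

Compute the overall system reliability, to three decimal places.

Parallel (hydraulic power unit, umbilical termination, and pressure sensor): 1 − (1 − 0.97200)(1 − 0.76200)(1 − 0.80500) = 0.99870
Series ([0.99870] and chemical-injection pump): 0.99870 × 0.86500 = 0.864

0.864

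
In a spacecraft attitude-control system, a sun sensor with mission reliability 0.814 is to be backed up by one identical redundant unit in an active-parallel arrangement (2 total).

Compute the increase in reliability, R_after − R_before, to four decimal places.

0.1514

R_before = 0.814
R_after = 1 − (1 − 0.814)^2 = 0.9654
ΔR = 0.9654 − 0.814 = 0.1514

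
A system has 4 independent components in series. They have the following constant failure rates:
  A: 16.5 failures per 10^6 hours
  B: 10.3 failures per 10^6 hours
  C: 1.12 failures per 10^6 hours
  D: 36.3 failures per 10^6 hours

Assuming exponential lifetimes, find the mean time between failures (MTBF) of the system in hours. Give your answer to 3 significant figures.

Series of exponential components: λ_sys = Σ λ_i
λ_sys = 0.0000165 + 0.0000103 + 0.00000112 + 0.0000363 = 6.4220e-05 /h
MTBF = 1 / λ_sys = 15600 h

15600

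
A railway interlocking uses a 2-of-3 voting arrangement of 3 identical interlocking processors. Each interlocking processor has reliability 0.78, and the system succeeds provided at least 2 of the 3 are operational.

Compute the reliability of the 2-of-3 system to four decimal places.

R = Σ_{i=2}^{3} C(3,i) p^i (1−p)^{3−i} with p = 0.78
C(3,2)·0.78^2·0.22^1 = 0.401544
C(3,3)·0.78^3·0.22^0 = 0.474552
Sum = 0.8761

0.8761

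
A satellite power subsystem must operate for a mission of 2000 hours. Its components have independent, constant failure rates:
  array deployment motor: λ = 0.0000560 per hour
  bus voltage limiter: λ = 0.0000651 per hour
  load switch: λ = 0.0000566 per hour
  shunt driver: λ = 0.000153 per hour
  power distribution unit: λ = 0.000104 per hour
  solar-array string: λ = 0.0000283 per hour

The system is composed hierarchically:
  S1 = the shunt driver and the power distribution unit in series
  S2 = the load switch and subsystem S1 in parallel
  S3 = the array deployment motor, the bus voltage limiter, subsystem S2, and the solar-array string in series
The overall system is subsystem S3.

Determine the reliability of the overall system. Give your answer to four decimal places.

R(array deployment motor) = exp(−0.0000560 × 2000) = 0.894044
R(bus voltage limiter) = exp(−0.0000651 × 2000) = 0.877920
R(load switch) = exp(−0.0000566 × 2000) = 0.892972
R(shunt driver) = exp(−0.000153 × 2000) = 0.736387
R(power distribution unit) = exp(−0.000104 × 2000) = 0.812207
R(solar-array string) = exp(−0.0000283 × 2000) = 0.944972
Series (shunt driver and power distribution unit): 0.736387 × 0.812207 = 0.598099
Parallel (load switch and [0.598099]): 1 − (1 − 0.892972)(1 − 0.598099) = 0.956985
Series (array deployment motor, bus voltage limiter, [0.956985], and solar-array string): 0.894044 × 0.877920 × 0.956985 × 0.944972 = 0.7098

0.7098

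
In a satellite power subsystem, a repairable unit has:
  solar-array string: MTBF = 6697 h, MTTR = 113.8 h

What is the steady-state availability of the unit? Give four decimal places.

0.9833

A(solar-array string) = MTBF/(MTBF+MTTR) = 6697/(6697+113.8) = 0.9833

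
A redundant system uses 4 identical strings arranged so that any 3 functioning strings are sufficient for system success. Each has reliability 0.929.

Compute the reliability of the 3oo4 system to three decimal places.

0.973

R = Σ_{i=3}^{4} C(4,i) p^i (1−p)^{4−i} with p = 0.929
C(4,3)·0.929^3·0.071^1 = 0.22770
C(4,4)·0.929^4·0.071^0 = 0.74484
Sum = 0.973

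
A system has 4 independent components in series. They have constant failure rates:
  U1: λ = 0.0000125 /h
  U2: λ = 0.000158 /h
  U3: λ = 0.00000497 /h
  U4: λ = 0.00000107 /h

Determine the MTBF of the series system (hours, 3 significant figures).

Series of exponential components: λ_sys = Σ λ_i
λ_sys = 0.0000125 + 0.000158 + 0.00000497 + 0.00000107 = 1.7654e-04 /h
MTBF = 1 / λ_sys = 5660 h

5660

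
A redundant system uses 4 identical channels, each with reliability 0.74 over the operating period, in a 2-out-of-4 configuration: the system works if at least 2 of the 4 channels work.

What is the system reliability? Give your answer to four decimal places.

0.9434

R = Σ_{i=2}^{4} C(4,i) p^i (1−p)^{4−i} with p = 0.74
C(4,2)·0.74^2·0.26^2 = 0.222107
C(4,3)·0.74^3·0.26^1 = 0.421433
C(4,4)·0.74^4·0.26^0 = 0.299866
Sum = 0.9434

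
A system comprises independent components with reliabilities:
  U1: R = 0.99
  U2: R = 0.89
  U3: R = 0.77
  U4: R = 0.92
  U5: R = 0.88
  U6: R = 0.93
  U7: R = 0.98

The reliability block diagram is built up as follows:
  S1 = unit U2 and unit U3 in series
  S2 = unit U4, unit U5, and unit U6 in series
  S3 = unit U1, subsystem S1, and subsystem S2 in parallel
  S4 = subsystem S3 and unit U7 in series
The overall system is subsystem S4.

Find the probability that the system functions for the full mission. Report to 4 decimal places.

Series (U2 and U3): 0.890000 × 0.770000 = 0.685300
Series (U4, U5, and U6): 0.920000 × 0.880000 × 0.930000 = 0.752928
Parallel (U1, [0.685300], and [0.752928]): 1 − (1 − 0.990000)(1 − 0.685300)(1 − 0.752928) = 0.999222
Series ([0.999222] and U7): 0.999222 × 0.980000 = 0.9792

0.9792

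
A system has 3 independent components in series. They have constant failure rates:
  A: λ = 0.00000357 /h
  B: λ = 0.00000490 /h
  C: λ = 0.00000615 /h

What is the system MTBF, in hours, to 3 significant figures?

Series of exponential components: λ_sys = Σ λ_i
λ_sys = 0.00000357 + 0.00000490 + 0.00000615 = 1.4620e-05 /h
MTBF = 1 / λ_sys = 68400 h

68400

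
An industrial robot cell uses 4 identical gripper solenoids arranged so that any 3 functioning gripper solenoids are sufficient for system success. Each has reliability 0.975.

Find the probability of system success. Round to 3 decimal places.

R = Σ_{i=3}^{4} C(4,i) p^i (1−p)^{4−i} with p = 0.975
C(4,3)·0.975^3·0.025^1 = 0.09269
C(4,4)·0.975^4·0.025^0 = 0.90369
Sum = 0.996

0.996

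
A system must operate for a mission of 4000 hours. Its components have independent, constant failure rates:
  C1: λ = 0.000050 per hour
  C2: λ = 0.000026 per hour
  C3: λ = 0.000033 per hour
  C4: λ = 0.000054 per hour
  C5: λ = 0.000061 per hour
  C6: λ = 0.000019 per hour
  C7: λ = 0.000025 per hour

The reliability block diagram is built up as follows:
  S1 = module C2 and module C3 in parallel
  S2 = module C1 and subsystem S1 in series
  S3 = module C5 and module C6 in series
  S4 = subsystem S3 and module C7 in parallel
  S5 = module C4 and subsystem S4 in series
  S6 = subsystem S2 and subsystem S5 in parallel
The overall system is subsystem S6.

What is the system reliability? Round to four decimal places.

0.9588

R(C1) = exp(−0.000050 × 4000) = 0.818731
R(C2) = exp(−0.000026 × 4000) = 0.901225
R(C3) = exp(−0.000033 × 4000) = 0.876341
R(C4) = exp(−0.000054 × 4000) = 0.805735
R(C5) = exp(−0.000061 × 4000) = 0.783488
R(C6) = exp(−0.000019 × 4000) = 0.926816
R(C7) = exp(−0.000025 × 4000) = 0.904837
Parallel (C2 and C3): 1 − (1 − 0.901225)(1 − 0.876341) = 0.987786
Series (C1 and [0.987786]): 0.818731 × 0.987786 = 0.808731
Series (C5 and C6): 0.783488 × 0.926816 = 0.726149
Parallel ([0.726149] and C7): 1 − (1 − 0.726149)(1 − 0.904837) = 0.973940
Series (C4 and [0.973940]): 0.805735 × 0.973940 = 0.784738
Parallel ([0.808731] and [0.784738]): 1 − (1 − 0.808731)(1 − 0.784738) = 0.9588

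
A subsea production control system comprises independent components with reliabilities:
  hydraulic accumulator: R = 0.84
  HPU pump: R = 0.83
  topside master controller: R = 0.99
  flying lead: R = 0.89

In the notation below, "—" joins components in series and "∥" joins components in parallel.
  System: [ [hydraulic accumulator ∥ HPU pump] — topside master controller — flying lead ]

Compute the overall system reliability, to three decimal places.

Parallel (hydraulic accumulator and HPU pump): 1 − (1 − 0.84000)(1 − 0.83000) = 0.97280
Series ([0.97280], topside master controller, and flying lead): 0.97280 × 0.99000 × 0.89000 = 0.857

0.857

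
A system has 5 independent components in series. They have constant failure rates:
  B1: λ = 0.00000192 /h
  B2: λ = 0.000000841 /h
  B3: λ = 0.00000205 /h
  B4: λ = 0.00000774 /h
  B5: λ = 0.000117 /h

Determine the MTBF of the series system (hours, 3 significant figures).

7720

Series of exponential components: λ_sys = Σ λ_i
λ_sys = 0.00000192 + 0.000000841 + 0.00000205 + 0.00000774 + 0.000117 = 1.2955e-04 /h
MTBF = 1 / λ_sys = 7720 h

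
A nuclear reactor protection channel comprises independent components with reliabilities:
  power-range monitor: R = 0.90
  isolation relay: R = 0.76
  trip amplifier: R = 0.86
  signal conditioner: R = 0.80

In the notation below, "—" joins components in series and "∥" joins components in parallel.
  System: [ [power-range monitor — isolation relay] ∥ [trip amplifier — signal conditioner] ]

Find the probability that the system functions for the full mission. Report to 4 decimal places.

0.9014

Series (power-range monitor and isolation relay): 0.900000 × 0.760000 = 0.684000
Series (trip amplifier and signal conditioner): 0.860000 × 0.800000 = 0.688000
Parallel ([0.684000] and [0.688000]): 1 − (1 − 0.684000)(1 − 0.688000) = 0.9014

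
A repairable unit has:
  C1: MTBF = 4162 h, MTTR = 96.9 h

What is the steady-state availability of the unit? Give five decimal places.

0.97725

A(C1) = MTBF/(MTBF+MTTR) = 4162/(4162+96.9) = 0.97725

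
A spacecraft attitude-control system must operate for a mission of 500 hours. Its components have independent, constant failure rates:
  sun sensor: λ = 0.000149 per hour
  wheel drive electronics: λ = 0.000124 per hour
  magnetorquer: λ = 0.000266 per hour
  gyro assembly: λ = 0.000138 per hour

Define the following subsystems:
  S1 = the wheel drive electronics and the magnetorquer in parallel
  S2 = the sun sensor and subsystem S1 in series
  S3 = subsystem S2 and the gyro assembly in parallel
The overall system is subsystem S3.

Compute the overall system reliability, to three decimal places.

R(sun sensor) = exp(−0.000149 × 500) = 0.92821
R(wheel drive electronics) = exp(−0.000124 × 500) = 0.93988
R(magnetorquer) = exp(−0.000266 × 500) = 0.87547
R(gyro assembly) = exp(−0.000138 × 500) = 0.93333
Parallel (wheel drive electronics and magnetorquer): 1 − (1 − 0.93988)(1 − 0.87547) = 0.99251
Series (sun sensor and [0.99251]): 0.92821 × 0.99251 = 0.92126
Parallel ([0.92126] and gyro assembly): 1 − (1 − 0.92126)(1 − 0.93333) = 0.995

0.995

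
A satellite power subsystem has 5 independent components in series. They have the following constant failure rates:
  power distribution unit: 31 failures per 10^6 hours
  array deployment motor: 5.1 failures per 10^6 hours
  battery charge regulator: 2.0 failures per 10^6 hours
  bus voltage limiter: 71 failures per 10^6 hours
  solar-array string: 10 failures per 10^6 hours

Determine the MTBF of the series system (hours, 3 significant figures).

Series of exponential components: λ_sys = Σ λ_i
λ_sys = 0.000031 + 0.0000051 + 0.0000020 + 0.000071 + 0.000010 = 1.1910e-04 /h
MTBF = 1 / λ_sys = 8400 h

8400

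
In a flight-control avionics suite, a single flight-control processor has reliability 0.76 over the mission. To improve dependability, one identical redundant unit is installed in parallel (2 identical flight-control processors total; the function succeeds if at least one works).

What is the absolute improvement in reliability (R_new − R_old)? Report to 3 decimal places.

R_before = 0.76
R_after = 1 − (1 − 0.76)^2 = 0.942
ΔR = 0.942 − 0.76 = 0.182

0.182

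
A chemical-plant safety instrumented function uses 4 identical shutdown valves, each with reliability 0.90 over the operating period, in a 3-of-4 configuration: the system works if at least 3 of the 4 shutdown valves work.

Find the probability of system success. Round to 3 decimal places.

R = Σ_{i=3}^{4} C(4,i) p^i (1−p)^{4−i} with p = 0.90
C(4,3)·0.90^3·0.10^1 = 0.29160
C(4,4)·0.90^4·0.10^0 = 0.65610
Sum = 0.948

0.948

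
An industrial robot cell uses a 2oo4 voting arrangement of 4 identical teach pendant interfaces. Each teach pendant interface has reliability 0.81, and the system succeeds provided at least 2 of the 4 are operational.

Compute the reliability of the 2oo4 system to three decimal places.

0.976

R = Σ_{i=2}^{4} C(4,i) p^i (1−p)^{4−i} with p = 0.81
C(4,2)·0.81^2·0.19^2 = 0.14211
C(4,3)·0.81^3·0.19^1 = 0.40390
C(4,4)·0.81^4·0.19^0 = 0.43047
Sum = 0.976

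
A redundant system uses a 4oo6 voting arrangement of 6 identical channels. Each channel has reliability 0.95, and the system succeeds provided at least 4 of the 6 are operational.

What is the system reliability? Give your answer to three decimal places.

0.998

R = Σ_{i=4}^{6} C(6,i) p^i (1−p)^{6−i} with p = 0.95
C(6,4)·0.95^4·0.05^2 = 0.03054
C(6,5)·0.95^5·0.05^1 = 0.23213
C(6,6)·0.95^6·0.05^0 = 0.73509
Sum = 0.998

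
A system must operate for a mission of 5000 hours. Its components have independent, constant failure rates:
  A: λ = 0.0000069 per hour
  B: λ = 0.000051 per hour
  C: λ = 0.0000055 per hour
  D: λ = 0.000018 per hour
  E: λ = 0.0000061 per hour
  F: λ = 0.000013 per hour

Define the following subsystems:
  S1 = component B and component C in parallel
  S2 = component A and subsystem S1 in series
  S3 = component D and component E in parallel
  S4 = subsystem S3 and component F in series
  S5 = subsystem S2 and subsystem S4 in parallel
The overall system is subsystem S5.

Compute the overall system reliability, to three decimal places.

R(A) = exp(−0.0000069 × 5000) = 0.96609
R(B) = exp(−0.000051 × 5000) = 0.77492
R(C) = exp(−0.0000055 × 5000) = 0.97287
R(D) = exp(−0.000018 × 5000) = 0.91393
R(E) = exp(−0.0000061 × 5000) = 0.96996
R(F) = exp(−0.000013 × 5000) = 0.93707
Parallel (B and C): 1 − (1 − 0.77492)(1 − 0.97287) = 0.99389
Series (A and [0.99389]): 0.96609 × 0.99389 = 0.96019
Parallel (D and E): 1 − (1 − 0.91393)(1 − 0.96996) = 0.99741
Series ([0.99741] and F): 0.99741 × 0.93707 = 0.93464
Parallel ([0.96019] and [0.93464]): 1 − (1 − 0.96019)(1 − 0.93464) = 0.997

0.997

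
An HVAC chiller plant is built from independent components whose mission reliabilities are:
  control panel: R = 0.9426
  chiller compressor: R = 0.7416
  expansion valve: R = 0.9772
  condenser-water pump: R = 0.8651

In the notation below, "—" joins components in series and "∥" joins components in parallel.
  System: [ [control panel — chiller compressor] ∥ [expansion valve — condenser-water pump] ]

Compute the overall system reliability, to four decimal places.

Series (control panel and chiller compressor): 0.942600 × 0.741600 = 0.699032
Series (expansion valve and condenser-water pump): 0.977200 × 0.865100 = 0.845376
Parallel ([0.699032] and [0.845376]): 1 − (1 − 0.699032)(1 − 0.845376) = 0.9535

0.9535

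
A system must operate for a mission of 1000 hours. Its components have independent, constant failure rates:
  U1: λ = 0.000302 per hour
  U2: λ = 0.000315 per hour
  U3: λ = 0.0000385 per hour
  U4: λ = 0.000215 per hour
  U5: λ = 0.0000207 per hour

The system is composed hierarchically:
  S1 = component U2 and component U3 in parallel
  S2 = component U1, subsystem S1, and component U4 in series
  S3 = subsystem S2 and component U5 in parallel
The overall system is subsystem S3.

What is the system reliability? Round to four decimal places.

0.9916

R(U1) = exp(−0.000302 × 1000) = 0.739338
R(U2) = exp(−0.000315 × 1000) = 0.729789
R(U3) = exp(−0.0000385 × 1000) = 0.962232
R(U4) = exp(−0.000215 × 1000) = 0.806541
R(U5) = exp(−0.0000207 × 1000) = 0.979513
Parallel (U2 and U3): 1 − (1 − 0.729789)(1 − 0.962232) = 0.989795
Series (U1, [0.989795], and U4): 0.739338 × 0.989795 × 0.806541 = 0.590221
Parallel ([0.590221] and U5): 1 − (1 − 0.590221)(1 − 0.979513) = 0.9916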